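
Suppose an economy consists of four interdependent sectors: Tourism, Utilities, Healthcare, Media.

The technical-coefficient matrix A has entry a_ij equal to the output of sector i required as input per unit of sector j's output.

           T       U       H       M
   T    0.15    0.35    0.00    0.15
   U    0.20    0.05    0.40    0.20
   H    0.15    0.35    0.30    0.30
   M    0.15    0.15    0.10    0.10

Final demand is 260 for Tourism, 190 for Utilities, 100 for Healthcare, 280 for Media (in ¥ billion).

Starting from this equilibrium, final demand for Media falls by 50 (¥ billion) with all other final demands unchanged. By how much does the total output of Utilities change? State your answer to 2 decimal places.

I − A =
  [   0.85    -0.35     0.00    -0.15]
  [  -0.20     0.95    -0.40    -0.20]
  [  -0.15    -0.35     0.70    -0.30]
  [  -0.15    -0.15    -0.10     0.90]
Compute the cofactors C_ij = (−1)^(i+j)·(3×3 minor ij) of I−A; the adjugate is their transpose:
adj(I−A) = Cᵀ =
  [ 0.398000   0.231000   0.156250   0.169750]
  [ 0.216000   0.492000   0.317000   0.251000]
  [ 0.249000   0.364500   0.601875   0.323125]
  [ 0.130000   0.161000   0.145750   0.376250]
det(I−A) = Σ_j (I−A)_1j·C_1j = (0.85)(0.398000) + (-0.35)(0.216000) + (0.00)(0.249000) + (-0.15)(0.130000) = 0.2432
(I − A)⁻¹ = adj(I−A) / det(I−A) ≈
  [   1.6365     0.9498     0.6425     0.6980]
  [   0.8882     2.0230     1.3035     1.0321]
  [   1.0238     1.4988     2.4748     1.3286]
  [   0.5345     0.6620     0.5993     1.5471]
Δx = (I − A)⁻¹ Δd with Δd having -50 in the Media component and 0 elsewhere.
So Δx_U = L_UM · (-50), where L_UM = adj(I−A)_UM / det(I−A) = 0.251000 / 0.2432.
Δx_U = 0.251000 × (-50) / 0.2432 = -12.55 / 0.2432 ≈ -51.60.

Δx_U = -51.60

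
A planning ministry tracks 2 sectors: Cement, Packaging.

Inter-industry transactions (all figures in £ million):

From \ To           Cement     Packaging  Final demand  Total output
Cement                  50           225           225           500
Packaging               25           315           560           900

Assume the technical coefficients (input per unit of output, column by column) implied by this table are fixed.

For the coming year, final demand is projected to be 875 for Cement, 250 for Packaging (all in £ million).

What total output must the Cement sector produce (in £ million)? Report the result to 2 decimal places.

x_1 = 1102.62

Technical coefficients a_ij = z_ij / X_j:
  a_11 = 50/500 = 0.10, a_21 = 25/500 = 0.05
  a_12 = 225/900 = 0.25, a_22 = 315/900 = 0.35
I − A =
  [   0.90    -0.25]
  [  -0.05     0.65]
det(I−A) = (0.90)(0.65) − (-0.25)(-0.05) = 0.5725
adj(I−A) = [[0.65, 0.25], [0.05, 0.90]]
(I − A)⁻¹ = adj(I−A) / det(I−A) ≈
  [   1.1354     0.4367]
  [   0.0873     1.5721]
x = (I − A)⁻¹ d = adj(I−A)·d / det(I−A), with det(I−A) = 0.5725:
  x_1 = (0.65·875 + 0.25·250) / 0.5725 = 631.25 / 0.5725 ≈ 1102.62
  x_2 = (0.05·875 + 0.90·250) / 0.5725 = 268.75 / 0.5725 ≈ 469.43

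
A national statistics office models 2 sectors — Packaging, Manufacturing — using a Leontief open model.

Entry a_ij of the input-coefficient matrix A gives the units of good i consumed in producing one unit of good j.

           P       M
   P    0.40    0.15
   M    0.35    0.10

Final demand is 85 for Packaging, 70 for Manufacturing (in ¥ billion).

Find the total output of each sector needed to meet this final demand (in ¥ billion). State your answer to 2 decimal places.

I − A =
  [   0.60    -0.15]
  [  -0.35     0.90]
det(I−A) = (0.60)(0.90) − (-0.15)(-0.35) = 0.4875
adj(I−A) = [[0.90, 0.15], [0.35, 0.60]]
(I − A)⁻¹ = adj(I−A) / det(I−A) ≈
  [   1.8462     0.3077]
  [   0.7179     1.2308]
x = (I − A)⁻¹ d = adj(I−A)·d / det(I−A), with det(I−A) = 0.4875:
  x_P = (0.90·85 + 0.15·70) / 0.4875 = 87.00 / 0.4875 ≈ 178.46
  x_M = (0.35·85 + 0.60·70) / 0.4875 = 71.75 / 0.4875 ≈ 147.18

x_P = 178.46, x_M = 147.18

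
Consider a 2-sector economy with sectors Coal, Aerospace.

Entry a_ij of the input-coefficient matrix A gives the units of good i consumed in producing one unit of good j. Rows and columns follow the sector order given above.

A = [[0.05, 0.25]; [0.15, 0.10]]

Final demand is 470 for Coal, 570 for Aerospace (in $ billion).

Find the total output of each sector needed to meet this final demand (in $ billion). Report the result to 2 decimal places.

x_1 = 691.74, x_2 = 748.62

I − A =
  [   0.95    -0.25]
  [  -0.15     0.90]
det(I−A) = (0.95)(0.90) − (-0.25)(-0.15) = 0.8175
adj(I−A) = [[0.90, 0.25], [0.15, 0.95]]
(I − A)⁻¹ = adj(I−A) / det(I−A) ≈
  [   1.1009     0.3058]
  [   0.1835     1.1621]
x = (I − A)⁻¹ d = adj(I−A)·d / det(I−A), with det(I−A) = 0.8175:
  x_1 = (0.90·470 + 0.25·570) / 0.8175 = 565.50 / 0.8175 ≈ 691.74
  x_2 = (0.15·470 + 0.95·570) / 0.8175 = 612.00 / 0.8175 ≈ 748.62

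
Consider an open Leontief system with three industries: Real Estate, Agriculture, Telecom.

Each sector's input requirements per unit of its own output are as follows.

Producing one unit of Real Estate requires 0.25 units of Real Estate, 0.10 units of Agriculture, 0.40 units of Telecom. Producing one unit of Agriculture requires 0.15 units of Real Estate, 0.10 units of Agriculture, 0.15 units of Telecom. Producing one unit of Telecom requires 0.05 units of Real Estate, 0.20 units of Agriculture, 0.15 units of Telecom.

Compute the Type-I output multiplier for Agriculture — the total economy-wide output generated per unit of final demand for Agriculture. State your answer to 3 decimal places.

I − A =
  [   0.75    -0.15    -0.05]
  [  -0.10     0.90    -0.20]
  [  -0.40    -0.15     0.85]
Cofactors of I−A, C_ij = (−1)^(i+j)·(minor ij) (rows/columns in the sector order above):
  C_11 = (0.90)(0.85) − (-0.20)(-0.15) = 0.7350
  C_12 = −[(-0.10)(0.85) − (-0.20)(-0.40)] = 0.1650
  C_13 = (-0.10)(-0.15) − (0.90)(-0.40) = 0.3750
  C_21 = −[(-0.15)(0.85) − (-0.05)(-0.15)] = 0.1350
  C_22 = (0.75)(0.85) − (-0.05)(-0.40) = 0.6175
  C_23 = −[(0.75)(-0.15) − (-0.15)(-0.40)] = 0.1725
  C_31 = (-0.15)(-0.20) − (-0.05)(0.90) = 0.0750
  C_32 = −[(0.75)(-0.20) − (-0.05)(-0.10)] = 0.1550
  C_33 = (0.75)(0.90) − (-0.15)(-0.10) = 0.6600
det(I−A) = Σ_j (I−A)_1j·C_1j = (0.75)(0.7350) + (-0.15)(0.1650) + (-0.05)(0.3750) = 0.50775
adj(I−A) = Cᵀ =
  [ 0.7350   0.1350   0.0750]
  [ 0.1650   0.6175   0.1550]
  [ 0.3750   0.1725   0.6600]
(I − A)⁻¹ = adj(I−A) / det(I−A) ≈
  [   1.4476     0.2659     0.1477]
  [   0.3250     1.2161     0.3053]
  [   0.7386     0.3397     1.2999]
The output multiplier for sector j is the column-j sum of the Leontief inverse (I − A)⁻¹ = adj(I−A) / det(I−A).
Column A of adj(I−A): (0.1350, 0.6175, 0.1725); det(I−A) = 0.50775.
m_A = (0.1350 + 0.6175 + 0.1725) / 0.50775 = 0.925 / 0.50775 ≈ 1.822.

m_A = 1.822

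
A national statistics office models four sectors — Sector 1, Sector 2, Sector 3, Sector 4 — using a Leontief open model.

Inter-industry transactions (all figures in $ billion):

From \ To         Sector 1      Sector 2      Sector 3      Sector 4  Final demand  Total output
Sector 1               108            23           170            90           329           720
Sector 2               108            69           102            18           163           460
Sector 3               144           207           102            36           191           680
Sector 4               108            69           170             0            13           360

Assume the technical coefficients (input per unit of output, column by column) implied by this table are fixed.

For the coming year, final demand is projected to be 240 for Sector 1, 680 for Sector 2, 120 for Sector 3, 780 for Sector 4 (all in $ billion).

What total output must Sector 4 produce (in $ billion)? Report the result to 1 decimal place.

x_4 = 1477.2

Technical coefficients a_ij = z_ij / X_j:
  a_11 = 108/720 = 0.15, a_21 = 108/720 = 0.15, a_31 = 144/720 = 0.20, a_41 = 108/720 = 0.15
  a_12 = 23/460 = 0.05, a_22 = 69/460 = 0.15, a_32 = 207/460 = 0.45, a_42 = 69/460 = 0.15
  a_13 = 170/680 = 0.25, a_23 = 102/680 = 0.15, a_33 = 102/680 = 0.15, a_43 = 170/680 = 0.25
  a_14 = 90/360 = 0.25, a_24 = 18/360 = 0.05, a_34 = 36/360 = 0.10, a_44 = 0/360 = 0.00
I − A =
  [   0.85    -0.05    -0.25    -0.25]
  [  -0.15     0.85    -0.15    -0.05]
  [  -0.20    -0.45     0.85    -0.10]
  [  -0.15    -0.15    -0.25     1.00]
Compute the cofactors C_ij = (−1)^(i+j)·(3×3 minor ij) of I−A; the adjugate is their transpose:
adj(I−A) = Cᵀ =
  [ 0.619500   0.217500   0.277500   0.193500]
  [ 0.164875   0.603125   0.181250   0.089500]
  [ 0.254375   0.396625   0.670750   0.150500]
  [ 0.181250   0.222250   0.236500   0.489500]
det(I−A) = Σ_j (I−A)_1j·C_1j = (0.85)(0.619500) + (-0.05)(0.164875) + (-0.25)(0.254375) + (-0.25)(0.181250) = 0.409425
(I − A)⁻¹ = adj(I−A) / det(I−A) ≈
  [   1.5131     0.5312     0.6778     0.4726]
  [   0.4027     1.4731     0.4427     0.2186]
  [   0.6213     0.9687     1.6383     0.3676]
  [   0.4427     0.5428     0.5776     1.1956]
x = (I − A)⁻¹ d = adj(I−A)·d / det(I−A), with det(I−A) = 0.409425:
  x_1 = (0.619500·240 + 0.217500·680 + 0.277500·120 + 0.193500·780) / 0.409425 = 480.81 / 0.409425 ≈ 1174.4
  x_2 = (0.164875·240 + 0.603125·680 + 0.181250·120 + 0.089500·780) / 0.409425 = 541.255 / 0.409425 ≈ 1322.0
  x_3 = (0.254375·240 + 0.396625·680 + 0.670750·120 + 0.150500·780) / 0.409425 = 528.635 / 0.409425 ≈ 1291.2
  x_4 = (0.181250·240 + 0.222250·680 + 0.236500·120 + 0.489500·780) / 0.409425 = 604.82 / 0.409425 ≈ 1477.2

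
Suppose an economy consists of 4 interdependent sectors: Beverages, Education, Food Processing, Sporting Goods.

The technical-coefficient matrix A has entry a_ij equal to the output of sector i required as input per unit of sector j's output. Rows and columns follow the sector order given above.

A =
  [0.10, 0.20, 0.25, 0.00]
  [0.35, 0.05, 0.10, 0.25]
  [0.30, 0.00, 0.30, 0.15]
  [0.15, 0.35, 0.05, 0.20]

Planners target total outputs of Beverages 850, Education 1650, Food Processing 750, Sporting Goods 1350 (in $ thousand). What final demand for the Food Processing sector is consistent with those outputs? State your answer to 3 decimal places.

d_F = 67.500

I − A =
  [   0.90    -0.20    -0.25     0.00]
  [  -0.35     0.95    -0.10    -0.25]
  [  -0.30     0.00     0.70    -0.15]
  [  -0.15    -0.35    -0.05     0.80]
d = (I − A) x:
  d_B = (+0.90)·850 + (-0.20)·1650 + (-0.25)·750 + (+0.00)·1350 = 247.500
  d_E = (-0.35)·850 + (+0.95)·1650 + (-0.10)·750 + (-0.25)·1350 = 857.500
  d_F = (-0.30)·850 + (+0.00)·1650 + (+0.70)·750 + (-0.15)·1350 = 67.500
  d_S = (-0.15)·850 + (-0.35)·1650 + (-0.05)·750 + (+0.80)·1350 = 337.500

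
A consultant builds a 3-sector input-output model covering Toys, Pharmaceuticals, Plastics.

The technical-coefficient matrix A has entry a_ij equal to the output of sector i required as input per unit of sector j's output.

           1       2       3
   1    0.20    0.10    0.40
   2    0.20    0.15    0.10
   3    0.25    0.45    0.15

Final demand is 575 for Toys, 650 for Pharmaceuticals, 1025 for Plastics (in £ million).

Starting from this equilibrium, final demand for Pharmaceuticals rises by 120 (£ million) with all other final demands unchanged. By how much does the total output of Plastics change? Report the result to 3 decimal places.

I − A =
  [   0.80    -0.10    -0.40]
  [  -0.20     0.85    -0.10]
  [  -0.25    -0.45     0.85]
Cofactors of I−A, C_ij = (−1)^(i+j)·(minor ij) (rows/columns in the sector order above):
  C_11 = (0.85)(0.85) − (-0.10)(-0.45) = 0.6775
  C_12 = −[(-0.20)(0.85) − (-0.10)(-0.25)] = 0.1950
  C_13 = (-0.20)(-0.45) − (0.85)(-0.25) = 0.3025
  C_21 = −[(-0.10)(0.85) − (-0.40)(-0.45)] = 0.2650
  C_22 = (0.80)(0.85) − (-0.40)(-0.25) = 0.5800
  C_23 = −[(0.80)(-0.45) − (-0.10)(-0.25)] = 0.3850
  C_31 = (-0.10)(-0.10) − (-0.40)(0.85) = 0.3500
  C_32 = −[(0.80)(-0.10) − (-0.40)(-0.20)] = 0.1600
  C_33 = (0.80)(0.85) − (-0.10)(-0.20) = 0.6600
det(I−A) = Σ_j (I−A)_1j·C_1j = (0.80)(0.6775) + (-0.10)(0.1950) + (-0.40)(0.3025) = 0.4015
adj(I−A) = Cᵀ =
  [ 0.6775   0.2650   0.3500]
  [ 0.1950   0.5800   0.1600]
  [ 0.3025   0.3850   0.6600]
(I − A)⁻¹ = adj(I−A) / det(I−A) ≈
  [   1.6874     0.6600     0.8717]
  [   0.4857     1.4446     0.3985]
  [   0.7534     0.9589     1.6438]
Δx = (I − A)⁻¹ Δd with Δd having +120 in the Pharmaceuticals component and 0 elsewhere.
So Δx_3 = L_32 · (+120), where L_32 = adj(I−A)_32 / det(I−A) = 0.3850 / 0.4015.
Δx_3 = 0.3850 × (+120) / 0.4015 = 46.20 / 0.4015 ≈ 115.068.

Δx_3 = 115.068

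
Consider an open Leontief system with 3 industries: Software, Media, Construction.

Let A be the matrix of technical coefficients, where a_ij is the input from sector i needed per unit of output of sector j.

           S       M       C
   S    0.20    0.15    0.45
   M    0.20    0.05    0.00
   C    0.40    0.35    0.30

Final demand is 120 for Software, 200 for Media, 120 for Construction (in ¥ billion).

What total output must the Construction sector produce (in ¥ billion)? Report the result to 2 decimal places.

I − A =
  [   0.80    -0.15    -0.45]
  [  -0.20     0.95     0.00]
  [  -0.40    -0.35     0.70]
Cofactors of I−A, C_ij = (−1)^(i+j)·(minor ij) (rows/columns in the sector order above):
  C_11 = (0.95)(0.70) − (0.00)(-0.35) = 0.6650
  C_12 = −[(-0.20)(0.70) − (0.00)(-0.40)] = 0.1400
  C_13 = (-0.20)(-0.35) − (0.95)(-0.40) = 0.4500
  C_21 = −[(-0.15)(0.70) − (-0.45)(-0.35)] = 0.2625
  C_22 = (0.80)(0.70) − (-0.45)(-0.40) = 0.3800
  C_23 = −[(0.80)(-0.35) − (-0.15)(-0.40)] = 0.3400
  C_31 = (-0.15)(0.00) − (-0.45)(0.95) = 0.4275
  C_32 = −[(0.80)(0.00) − (-0.45)(-0.20)] = 0.0900
  C_33 = (0.80)(0.95) − (-0.15)(-0.20) = 0.7300
det(I−A) = Σ_j (I−A)_1j·C_1j = (0.80)(0.6650) + (-0.15)(0.1400) + (-0.45)(0.4500) = 0.3085
adj(I−A) = Cᵀ =
  [ 0.6650   0.2625   0.4275]
  [ 0.1400   0.3800   0.0900]
  [ 0.4500   0.3400   0.7300]
(I − A)⁻¹ = adj(I−A) / det(I−A) ≈
  [   2.1556     0.8509     1.3857]
  [   0.4538     1.2318     0.2917]
  [   1.4587     1.1021     2.3663]
x = (I − A)⁻¹ d = adj(I−A)·d / det(I−A), with det(I−A) = 0.3085:
  x_S = (0.6650·120 + 0.2625·200 + 0.4275·120) / 0.3085 = 183.60 / 0.3085 ≈ 595.14
  x_M = (0.1400·120 + 0.3800·200 + 0.0900·120) / 0.3085 = 103.60 / 0.3085 ≈ 335.82
  x_C = (0.4500·120 + 0.3400·200 + 0.7300·120) / 0.3085 = 209.60 / 0.3085 ≈ 679.42

x_C = 679.42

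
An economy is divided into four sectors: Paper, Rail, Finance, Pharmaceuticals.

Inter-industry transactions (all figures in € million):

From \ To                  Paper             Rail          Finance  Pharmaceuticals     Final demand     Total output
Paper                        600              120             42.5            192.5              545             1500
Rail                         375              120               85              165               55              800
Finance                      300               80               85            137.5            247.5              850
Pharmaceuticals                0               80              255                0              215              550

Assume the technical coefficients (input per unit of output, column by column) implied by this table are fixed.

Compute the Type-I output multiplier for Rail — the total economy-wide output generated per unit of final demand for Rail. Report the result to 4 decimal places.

Technical coefficients a_ij = z_ij / X_j:
  a_11 = 600/1500 = 0.40, a_21 = 375/1500 = 0.25, a_31 = 300/1500 = 0.20, a_41 = 0/1500 = 0.00
  a_12 = 120/800 = 0.15, a_22 = 120/800 = 0.15, a_32 = 80/800 = 0.10, a_42 = 80/800 = 0.10
  a_13 = 42.5/850 = 0.05, a_23 = 85/850 = 0.10, a_33 = 85/850 = 0.10, a_43 = 255/850 = 0.30
  a_14 = 192.5/550 = 0.35, a_24 = 165/550 = 0.30, a_34 = 137.5/550 = 0.25, a_44 = 0/550 = 0.00
I − A =
  [   0.60    -0.15    -0.05    -0.35]
  [  -0.25     0.85    -0.10    -0.30]
  [  -0.20    -0.10     0.90    -0.25]
  [   0.00    -0.10    -0.30     1.00]
Compute the cofactors C_ij = (−1)^(i+j)·(3×3 minor ij) of I−A; the adjugate is their transpose:
adj(I−A) = Cᵀ =
  [ 0.652750   0.172000   0.162250   0.320625]
  [ 0.244250   0.464000   0.152750   0.262875]
  [ 0.195250   0.112000   0.445750   0.213375]
  [ 0.083000   0.080000   0.149000   0.406500]
det(I−A) = Σ_j (I−A)_1j·C_1j = (0.60)(0.652750) + (-0.15)(0.244250) + (-0.05)(0.195250) + (-0.35)(0.083000) = 0.3162
(I − A)⁻¹ = adj(I−A) / det(I−A) ≈
  [   2.06436     0.54396     0.51312     1.01399]
  [   0.77245     1.46743     0.48308     0.83136]
  [   0.61749     0.35421     1.40971     0.67481]
  [   0.26249     0.25300     0.47122     1.28558]
The output multiplier for sector j is the column-j sum of the Leontief inverse (I − A)⁻¹ = adj(I−A) / det(I−A).
Column 2 of adj(I−A): (0.172000, 0.464000, 0.112000, 0.080000); det(I−A) = 0.3162.
m_2 = (0.172000 + 0.464000 + 0.112000 + 0.080000) / 0.3162 = 0.828 / 0.3162 ≈ 2.6186.

m_2 = 2.6186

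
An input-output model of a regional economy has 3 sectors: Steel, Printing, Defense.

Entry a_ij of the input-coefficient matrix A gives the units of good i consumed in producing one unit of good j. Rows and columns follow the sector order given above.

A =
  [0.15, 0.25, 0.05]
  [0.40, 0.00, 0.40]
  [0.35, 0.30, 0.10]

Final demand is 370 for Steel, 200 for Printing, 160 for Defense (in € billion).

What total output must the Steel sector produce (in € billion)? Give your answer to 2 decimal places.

I − A =
  [   0.85    -0.25    -0.05]
  [  -0.40     1.00    -0.40]
  [  -0.35    -0.30     0.90]
Cofactors of I−A, C_ij = (−1)^(i+j)·(minor ij) (rows/columns in the sector order above):
  C_11 = (1.00)(0.90) − (-0.40)(-0.30) = 0.7800
  C_12 = −[(-0.40)(0.90) − (-0.40)(-0.35)] = 0.5000
  C_13 = (-0.40)(-0.30) − (1.00)(-0.35) = 0.4700
  C_21 = −[(-0.25)(0.90) − (-0.05)(-0.30)] = 0.2400
  C_22 = (0.85)(0.90) − (-0.05)(-0.35) = 0.7475
  C_23 = −[(0.85)(-0.30) − (-0.25)(-0.35)] = 0.3425
  C_31 = (-0.25)(-0.40) − (-0.05)(1.00) = 0.1500
  C_32 = −[(0.85)(-0.40) − (-0.05)(-0.40)] = 0.3600
  C_33 = (0.85)(1.00) − (-0.25)(-0.40) = 0.7500
det(I−A) = Σ_j (I−A)_1j·C_1j = (0.85)(0.7800) + (-0.25)(0.5000) + (-0.05)(0.4700) = 0.5145
adj(I−A) = Cᵀ =
  [ 0.7800   0.2400   0.1500]
  [ 0.5000   0.7475   0.3600]
  [ 0.4700   0.3425   0.7500]
(I − A)⁻¹ = adj(I−A) / det(I−A) ≈
  [   1.5160     0.4665     0.2915]
  [   0.9718     1.4529     0.6997]
  [   0.9135     0.6657     1.4577]
x = (I − A)⁻¹ d = adj(I−A)·d / det(I−A), with det(I−A) = 0.5145:
  x_1 = (0.7800·370 + 0.2400·200 + 0.1500·160) / 0.5145 = 360.60 / 0.5145 ≈ 700.87
  x_2 = (0.5000·370 + 0.7475·200 + 0.3600·160) / 0.5145 = 392.10 / 0.5145 ≈ 762.10
  x_3 = (0.4700·370 + 0.3425·200 + 0.7500·160) / 0.5145 = 362.40 / 0.5145 ≈ 704.37

x_1 = 700.87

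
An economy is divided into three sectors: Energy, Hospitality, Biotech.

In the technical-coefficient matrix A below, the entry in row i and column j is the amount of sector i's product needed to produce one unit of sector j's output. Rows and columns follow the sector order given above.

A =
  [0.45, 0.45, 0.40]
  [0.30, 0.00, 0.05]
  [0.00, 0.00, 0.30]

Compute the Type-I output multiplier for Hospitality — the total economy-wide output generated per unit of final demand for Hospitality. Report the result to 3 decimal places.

m_2 = 2.410

I − A =
  [   0.55    -0.45    -0.40]
  [  -0.30     1.00    -0.05]
  [   0.00     0.00     0.70]
Cofactors of I−A, C_ij = (−1)^(i+j)·(minor ij) (rows/columns in the sector order above):
  C_11 = (1.00)(0.70) − (-0.05)(0.00) = 0.7000
  C_12 = −[(-0.30)(0.70) − (-0.05)(0.00)] = 0.2100
  C_13 = (-0.30)(0.00) − (1.00)(0.00) = 0.0000
  C_21 = −[(-0.45)(0.70) − (-0.40)(0.00)] = 0.3150
  C_22 = (0.55)(0.70) − (-0.40)(0.00) = 0.3850
  C_23 = −[(0.55)(0.00) − (-0.45)(0.00)] = 0.0000
  C_31 = (-0.45)(-0.05) − (-0.40)(1.00) = 0.4225
  C_32 = −[(0.55)(-0.05) − (-0.40)(-0.30)] = 0.1475
  C_33 = (0.55)(1.00) − (-0.45)(-0.30) = 0.4150
det(I−A) = Σ_j (I−A)_1j·C_1j = (0.55)(0.7000) + (-0.45)(0.2100) + (-0.40)(0.0000) = 0.2905
adj(I−A) = Cᵀ =
  [ 0.7000   0.3150   0.4225]
  [ 0.2100   0.3850   0.1475]
  [ 0.0000   0.0000   0.4150]
(I − A)⁻¹ = adj(I−A) / det(I−A) ≈
  [   2.4096     1.0843     1.4544]
  [   0.7229     1.3253     0.5077]
  [   0.0000     0.0000     1.4286]
The output multiplier for sector j is the column-j sum of the Leontief inverse (I − A)⁻¹ = adj(I−A) / det(I−A).
Column 2 of adj(I−A): (0.3150, 0.3850, 0.0000); det(I−A) = 0.2905.
m_2 = (0.3150 + 0.3850 + 0.0000) / 0.2905 = 0.70 / 0.2905 ≈ 2.410.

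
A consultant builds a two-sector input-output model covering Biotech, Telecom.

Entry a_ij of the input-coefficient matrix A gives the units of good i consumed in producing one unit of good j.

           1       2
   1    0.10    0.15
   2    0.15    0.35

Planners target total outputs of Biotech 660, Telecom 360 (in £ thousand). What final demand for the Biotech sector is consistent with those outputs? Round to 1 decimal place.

d_1 = 540.0

I − A =
  [   0.90    -0.15]
  [  -0.15     0.65]
d = (I − A) x:
  d_1 = (+0.90)·660 + (-0.15)·360 = 540.0
  d_2 = (-0.15)·660 + (+0.65)·360 = 135.0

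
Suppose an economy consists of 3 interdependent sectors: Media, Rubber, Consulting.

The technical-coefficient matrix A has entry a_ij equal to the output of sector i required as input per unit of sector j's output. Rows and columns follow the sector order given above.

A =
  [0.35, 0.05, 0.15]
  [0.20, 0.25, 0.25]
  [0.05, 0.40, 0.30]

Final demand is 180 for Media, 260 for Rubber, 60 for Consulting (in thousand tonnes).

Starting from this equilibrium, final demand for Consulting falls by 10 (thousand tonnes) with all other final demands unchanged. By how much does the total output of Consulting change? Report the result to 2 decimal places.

Δx_3 = -19.02

I − A =
  [   0.65    -0.05    -0.15]
  [  -0.20     0.75    -0.25]
  [  -0.05    -0.40     0.70]
Cofactors of I−A, C_ij = (−1)^(i+j)·(minor ij) (rows/columns in the sector order above):
  C_11 = (0.75)(0.70) − (-0.25)(-0.40) = 0.4250
  C_12 = −[(-0.20)(0.70) − (-0.25)(-0.05)] = 0.1525
  C_13 = (-0.20)(-0.40) − (0.75)(-0.05) = 0.1175
  C_21 = −[(-0.05)(0.70) − (-0.15)(-0.40)] = 0.0950
  C_22 = (0.65)(0.70) − (-0.15)(-0.05) = 0.4475
  C_23 = −[(0.65)(-0.40) − (-0.05)(-0.05)] = 0.2625
  C_31 = (-0.05)(-0.25) − (-0.15)(0.75) = 0.1250
  C_32 = −[(0.65)(-0.25) − (-0.15)(-0.20)] = 0.1925
  C_33 = (0.65)(0.75) − (-0.05)(-0.20) = 0.4775
det(I−A) = Σ_j (I−A)_1j·C_1j = (0.65)(0.4250) + (-0.05)(0.1525) + (-0.15)(0.1175) = 0.2510
adj(I−A) = Cᵀ =
  [ 0.4250   0.0950   0.1250]
  [ 0.1525   0.4475   0.1925]
  [ 0.1175   0.2625   0.4775]
(I − A)⁻¹ = adj(I−A) / det(I−A) ≈
  [   1.6932     0.3785     0.4980]
  [   0.6076     1.7829     0.7669]
  [   0.4681     1.0458     1.9024]
Δx = (I − A)⁻¹ Δd with Δd having -10 in the Consulting component and 0 elsewhere.
So Δx_3 = L_33 · (-10), where L_33 = adj(I−A)_33 / det(I−A) = 0.4775 / 0.2510.
Δx_3 = 0.4775 × (-10) / 0.2510 = -4.775 / 0.2510 ≈ -19.02.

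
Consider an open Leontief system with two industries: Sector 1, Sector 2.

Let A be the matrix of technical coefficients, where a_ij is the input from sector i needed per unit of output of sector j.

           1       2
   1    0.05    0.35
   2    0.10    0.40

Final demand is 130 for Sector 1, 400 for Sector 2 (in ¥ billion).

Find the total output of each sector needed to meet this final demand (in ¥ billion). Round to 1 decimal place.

I − A =
  [   0.95    -0.35]
  [  -0.10     0.60]
det(I−A) = (0.95)(0.60) − (-0.35)(-0.10) = 0.5350
adj(I−A) = [[0.60, 0.35], [0.10, 0.95]]
(I − A)⁻¹ = adj(I−A) / det(I−A) ≈
  [   1.1215     0.6542]
  [   0.1869     1.7757]
x = (I − A)⁻¹ d = adj(I−A)·d / det(I−A), with det(I−A) = 0.5350:
  x_1 = (0.60·130 + 0.35·400) / 0.5350 = 218.00 / 0.5350 ≈ 407.5
  x_2 = (0.10·130 + 0.95·400) / 0.5350 = 393.00 / 0.5350 ≈ 734.6

x_1 = 407.5, x_2 = 734.6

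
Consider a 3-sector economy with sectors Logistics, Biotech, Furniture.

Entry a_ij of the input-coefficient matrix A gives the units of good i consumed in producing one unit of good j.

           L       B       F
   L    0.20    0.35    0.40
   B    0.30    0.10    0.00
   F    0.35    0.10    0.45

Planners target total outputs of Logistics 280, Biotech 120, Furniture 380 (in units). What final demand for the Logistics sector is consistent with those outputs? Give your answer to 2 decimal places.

d_L = 30.00

I − A =
  [   0.80    -0.35    -0.40]
  [  -0.30     0.90     0.00]
  [  -0.35    -0.10     0.55]
d = (I − A) x:
  d_L = (+0.80)·280 + (-0.35)·120 + (-0.40)·380 = 30.00
  d_B = (-0.30)·280 + (+0.90)·120 + (+0.00)·380 = 24.00
  d_F = (-0.35)·280 + (-0.10)·120 + (+0.55)·380 = 99.00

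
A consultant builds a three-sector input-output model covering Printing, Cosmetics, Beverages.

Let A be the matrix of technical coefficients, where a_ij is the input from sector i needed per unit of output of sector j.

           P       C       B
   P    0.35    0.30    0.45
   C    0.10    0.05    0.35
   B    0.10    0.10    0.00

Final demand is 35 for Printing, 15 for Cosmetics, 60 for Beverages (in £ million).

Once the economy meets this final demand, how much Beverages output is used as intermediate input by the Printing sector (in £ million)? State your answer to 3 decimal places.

z_BP = 13.639

I − A =
  [   0.65    -0.30    -0.45]
  [  -0.10     0.95    -0.35]
  [  -0.10    -0.10     1.00]
Cofactors of I−A, C_ij = (−1)^(i+j)·(minor ij) (rows/columns in the sector order above):
  C_11 = (0.95)(1.00) − (-0.35)(-0.10) = 0.9150
  C_12 = −[(-0.10)(1.00) − (-0.35)(-0.10)] = 0.1350
  C_13 = (-0.10)(-0.10) − (0.95)(-0.10) = 0.1050
  C_21 = −[(-0.30)(1.00) − (-0.45)(-0.10)] = 0.3450
  C_22 = (0.65)(1.00) − (-0.45)(-0.10) = 0.6050
  C_23 = −[(0.65)(-0.10) − (-0.30)(-0.10)] = 0.0950
  C_31 = (-0.30)(-0.35) − (-0.45)(0.95) = 0.5325
  C_32 = −[(0.65)(-0.35) − (-0.45)(-0.10)] = 0.2725
  C_33 = (0.65)(0.95) − (-0.30)(-0.10) = 0.5875
det(I−A) = Σ_j (I−A)_1j·C_1j = (0.65)(0.9150) + (-0.30)(0.1350) + (-0.45)(0.1050) = 0.5070
adj(I−A) = Cᵀ =
  [ 0.9150   0.3450   0.5325]
  [ 0.1350   0.6050   0.2725]
  [ 0.1050   0.0950   0.5875]
(I − A)⁻¹ = adj(I−A) / det(I−A) ≈
  [   1.8047     0.6805     1.0503]
  [   0.2663     1.1933     0.5375]
  [   0.2071     0.1874     1.1588]
First solve x = (I − A)⁻¹ d = adj(I−A)·d / det(I−A); in particular x_P = (0.9150·35 + 0.3450·15 + 0.5325·60) / 0.5070 = 69.15 / 0.5070 ≈ 136.39053.
Intermediate flow from B to P: z_BP = a_BP · x_P = 0.10 × 69.15 / 0.5070 = 6.915 / 0.5070 ≈ 13.639.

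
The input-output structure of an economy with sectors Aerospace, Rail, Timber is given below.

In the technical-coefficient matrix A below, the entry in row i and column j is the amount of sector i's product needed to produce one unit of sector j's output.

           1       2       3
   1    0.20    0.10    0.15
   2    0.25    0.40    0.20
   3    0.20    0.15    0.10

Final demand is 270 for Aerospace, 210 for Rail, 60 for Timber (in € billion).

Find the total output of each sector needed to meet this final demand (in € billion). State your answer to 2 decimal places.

x_1 = 469.23, x_2 = 637.93, x_3 = 277.26

I − A =
  [   0.80    -0.10    -0.15]
  [  -0.25     0.60    -0.20]
  [  -0.20    -0.15     0.90]
Cofactors of I−A, C_ij = (−1)^(i+j)·(minor ij) (rows/columns in the sector order above):
  C_11 = (0.60)(0.90) − (-0.20)(-0.15) = 0.5100
  C_12 = −[(-0.25)(0.90) − (-0.20)(-0.20)] = 0.2650
  C_13 = (-0.25)(-0.15) − (0.60)(-0.20) = 0.1575
  C_21 = −[(-0.10)(0.90) − (-0.15)(-0.15)] = 0.1125
  C_22 = (0.80)(0.90) − (-0.15)(-0.20) = 0.6900
  C_23 = −[(0.80)(-0.15) − (-0.10)(-0.20)] = 0.1400
  C_31 = (-0.10)(-0.20) − (-0.15)(0.60) = 0.1100
  C_32 = −[(0.80)(-0.20) − (-0.15)(-0.25)] = 0.1975
  C_33 = (0.80)(0.60) − (-0.10)(-0.25) = 0.4550
det(I−A) = Σ_j (I−A)_1j·C_1j = (0.80)(0.5100) + (-0.10)(0.2650) + (-0.15)(0.1575) = 0.357875
adj(I−A) = Cᵀ =
  [ 0.5100   0.1125   0.1100]
  [ 0.2650   0.6900   0.1975]
  [ 0.1575   0.1400   0.4550]
(I − A)⁻¹ = adj(I−A) / det(I−A) ≈
  [   1.4251     0.3144     0.3074]
  [   0.7405     1.9280     0.5519]
  [   0.4401     0.3912     1.2714]
x = (I − A)⁻¹ d = adj(I−A)·d / det(I−A), with det(I−A) = 0.357875:
  x_1 = (0.5100·270 + 0.1125·210 + 0.1100·60) / 0.357875 = 167.925 / 0.357875 ≈ 469.23
  x_2 = (0.2650·270 + 0.6900·210 + 0.1975·60) / 0.357875 = 228.30 / 0.357875 ≈ 637.93
  x_3 = (0.1575·270 + 0.1400·210 + 0.4550·60) / 0.357875 = 99.225 / 0.357875 ≈ 277.26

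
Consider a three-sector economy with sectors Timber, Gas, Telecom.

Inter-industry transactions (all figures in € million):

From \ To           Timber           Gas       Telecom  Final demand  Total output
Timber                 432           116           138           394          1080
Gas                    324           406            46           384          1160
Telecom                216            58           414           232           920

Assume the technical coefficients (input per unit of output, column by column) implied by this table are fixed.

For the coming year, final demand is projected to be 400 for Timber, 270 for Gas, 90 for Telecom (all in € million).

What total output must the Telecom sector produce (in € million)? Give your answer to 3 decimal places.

Technical coefficients a_ij = z_ij / X_j:
  a_11 = 432/1080 = 0.40, a_21 = 324/1080 = 0.30, a_31 = 216/1080 = 0.20
  a_12 = 116/1160 = 0.10, a_22 = 406/1160 = 0.35, a_32 = 58/1160 = 0.05
  a_13 = 138/920 = 0.15, a_23 = 46/920 = 0.05, a_33 = 414/920 = 0.45
I − A =
  [   0.60    -0.10    -0.15]
  [  -0.30     0.65    -0.05]
  [  -0.20    -0.05     0.55]
Cofactors of I−A, C_ij = (−1)^(i+j)·(minor ij) (rows/columns in the sector order above):
  C_11 = (0.65)(0.55) − (-0.05)(-0.05) = 0.3550
  C_12 = −[(-0.30)(0.55) − (-0.05)(-0.20)] = 0.1750
  C_13 = (-0.30)(-0.05) − (0.65)(-0.20) = 0.1450
  C_21 = −[(-0.10)(0.55) − (-0.15)(-0.05)] = 0.0625
  C_22 = (0.60)(0.55) − (-0.15)(-0.20) = 0.3000
  C_23 = −[(0.60)(-0.05) − (-0.10)(-0.20)] = 0.0500
  C_31 = (-0.10)(-0.05) − (-0.15)(0.65) = 0.1025
  C_32 = −[(0.60)(-0.05) − (-0.15)(-0.30)] = 0.0750
  C_33 = (0.60)(0.65) − (-0.10)(-0.30) = 0.3600
det(I−A) = Σ_j (I−A)_1j·C_1j = (0.60)(0.3550) + (-0.10)(0.1750) + (-0.15)(0.1450) = 0.17375
adj(I−A) = Cᵀ =
  [ 0.3550   0.0625   0.1025]
  [ 0.1750   0.3000   0.0750]
  [ 0.1450   0.0500   0.3600]
(I − A)⁻¹ = adj(I−A) / det(I−A) ≈
  [   2.0432     0.3597     0.5899]
  [   1.0072     1.7266     0.4317]
  [   0.8345     0.2878     2.0719]
x = (I − A)⁻¹ d = adj(I−A)·d / det(I−A), with det(I−A) = 0.17375:
  x_1 = (0.3550·400 + 0.0625·270 + 0.1025·90) / 0.17375 = 168.10 / 0.17375 ≈ 967.482
  x_2 = (0.1750·400 + 0.3000·270 + 0.0750·90) / 0.17375 = 157.75 / 0.17375 ≈ 907.914
  x_3 = (0.1450·400 + 0.0500·270 + 0.3600·90) / 0.17375 = 103.90 / 0.17375 ≈ 597.986

x_3 = 597.986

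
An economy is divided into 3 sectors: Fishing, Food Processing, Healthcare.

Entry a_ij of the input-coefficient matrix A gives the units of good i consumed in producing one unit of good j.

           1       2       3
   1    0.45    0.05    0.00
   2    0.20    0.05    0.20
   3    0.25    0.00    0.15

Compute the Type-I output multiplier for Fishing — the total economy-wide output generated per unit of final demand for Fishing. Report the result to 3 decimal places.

m_1 = 2.921

I − A =
  [   0.55    -0.05     0.00]
  [  -0.20     0.95    -0.20]
  [  -0.25     0.00     0.85]
Cofactors of I−A, C_ij = (−1)^(i+j)·(minor ij) (rows/columns in the sector order above):
  C_11 = (0.95)(0.85) − (-0.20)(0.00) = 0.8075
  C_12 = −[(-0.20)(0.85) − (-0.20)(-0.25)] = 0.2200
  C_13 = (-0.20)(0.00) − (0.95)(-0.25) = 0.2375
  C_21 = −[(-0.05)(0.85) − (0.00)(0.00)] = 0.0425
  C_22 = (0.55)(0.85) − (0.00)(-0.25) = 0.4675
  C_23 = −[(0.55)(0.00) − (-0.05)(-0.25)] = 0.0125
  C_31 = (-0.05)(-0.20) − (0.00)(0.95) = 0.0100
  C_32 = −[(0.55)(-0.20) − (0.00)(-0.20)] = 0.1100
  C_33 = (0.55)(0.95) − (-0.05)(-0.20) = 0.5125
det(I−A) = Σ_j (I−A)_1j·C_1j = (0.55)(0.8075) + (-0.05)(0.2200) + (0.00)(0.2375) = 0.433125
adj(I−A) = Cᵀ =
  [ 0.8075   0.0425   0.0100]
  [ 0.2200   0.4675   0.1100]
  [ 0.2375   0.0125   0.5125]
(I − A)⁻¹ = adj(I−A) / det(I−A) ≈
  [   1.8644     0.0981     0.0231]
  [   0.5079     1.0794     0.2540]
  [   0.5483     0.0289     1.1833]
The output multiplier for sector j is the column-j sum of the Leontief inverse (I − A)⁻¹ = adj(I−A) / det(I−A).
Column 1 of adj(I−A): (0.8075, 0.2200, 0.2375); det(I−A) = 0.433125.
m_1 = (0.8075 + 0.2200 + 0.2375) / 0.433125 = 1.265 / 0.433125 ≈ 2.921.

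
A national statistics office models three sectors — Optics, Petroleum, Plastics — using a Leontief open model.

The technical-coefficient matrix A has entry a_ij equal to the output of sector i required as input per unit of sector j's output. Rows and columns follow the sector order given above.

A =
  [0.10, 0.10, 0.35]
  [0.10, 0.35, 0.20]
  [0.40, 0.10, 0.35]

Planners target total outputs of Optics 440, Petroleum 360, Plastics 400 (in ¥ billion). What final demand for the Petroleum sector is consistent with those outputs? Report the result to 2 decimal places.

d_2 = 110.00

I − A =
  [   0.90    -0.10    -0.35]
  [  -0.10     0.65    -0.20]
  [  -0.40    -0.10     0.65]
d = (I − A) x:
  d_1 = (+0.90)·440 + (-0.10)·360 + (-0.35)·400 = 220.00
  d_2 = (-0.10)·440 + (+0.65)·360 + (-0.20)·400 = 110.00
  d_3 = (-0.40)·440 + (-0.10)·360 + (+0.65)·400 = 48.00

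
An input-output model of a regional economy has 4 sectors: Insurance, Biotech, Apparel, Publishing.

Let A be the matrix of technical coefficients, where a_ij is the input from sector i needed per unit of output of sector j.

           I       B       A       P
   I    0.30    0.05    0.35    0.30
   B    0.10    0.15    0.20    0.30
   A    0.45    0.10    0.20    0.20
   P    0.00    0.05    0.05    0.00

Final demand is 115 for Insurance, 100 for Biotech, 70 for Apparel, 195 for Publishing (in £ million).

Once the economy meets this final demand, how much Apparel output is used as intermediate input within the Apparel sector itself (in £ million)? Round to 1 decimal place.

I − A =
  [   0.70    -0.05    -0.35    -0.30]
  [  -0.10     0.85    -0.20    -0.30]
  [  -0.45    -0.10     0.80    -0.20]
  [   0.00    -0.05    -0.05     1.00]
Compute the cofactors C_ij = (−1)^(i+j)·(3×3 minor ij) of I−A; the adjugate is their transpose:
adj(I−A) = Cᵀ =
  [ 0.636000   0.091500   0.318750   0.282000]
  [ 0.175750   0.388750   0.187000   0.206750]
  [ 0.386750   0.106250   0.578000   0.263500]
  [ 0.028125   0.024750   0.038250   0.316125]
det(I−A) = Σ_j (I−A)_1j·C_1j = (0.70)(0.636000) + (-0.05)(0.175750) + (-0.35)(0.386750) + (-0.30)(0.028125) = 0.2926125
(I − A)⁻¹ = adj(I−A) / det(I−A) ≈
  [   2.1735     0.3127     1.0893     0.9637]
  [   0.6006     1.3285     0.6391     0.7066]
  [   1.3217     0.3631     1.9753     0.9005]
  [   0.0961     0.0846     0.1307     1.0804]
First solve x = (I − A)⁻¹ d = adj(I−A)·d / det(I−A); in particular x_A = (0.386750·115 + 0.106250·100 + 0.578000·70 + 0.263500·195) / 0.2926125 = 146.94375 / 0.2926125 ≈ 502.179.
Intermediate flow from A to A: z_AA = a_AA · x_A = 0.20 × 146.94375 / 0.2926125 = 29.38875 / 0.2926125 ≈ 100.4.

z_AA = 100.4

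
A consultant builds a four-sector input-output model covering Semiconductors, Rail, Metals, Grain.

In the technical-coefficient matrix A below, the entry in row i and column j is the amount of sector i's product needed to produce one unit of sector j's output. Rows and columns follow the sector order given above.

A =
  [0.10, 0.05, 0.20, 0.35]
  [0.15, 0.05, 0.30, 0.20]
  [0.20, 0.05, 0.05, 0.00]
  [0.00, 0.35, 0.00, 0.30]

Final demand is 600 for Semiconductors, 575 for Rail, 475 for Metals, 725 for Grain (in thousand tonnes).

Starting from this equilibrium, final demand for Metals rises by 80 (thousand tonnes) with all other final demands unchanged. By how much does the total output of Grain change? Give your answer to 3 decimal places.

Δx_G = 18.982

I − A =
  [   0.90    -0.05    -0.20    -0.35]
  [  -0.15     0.95    -0.30    -0.20]
  [  -0.20    -0.05     0.95     0.00]
  [   0.00    -0.35     0.00     0.70]
Compute the cofactors C_ij = (−1)^(i+j)·(3×3 minor ij) of I−A; the adjugate is their transpose:
adj(I−A) = Cᵀ =
  [ 0.554750   0.156625   0.166250   0.322125]
  [ 0.141750   0.570500   0.210000   0.233875]
  [ 0.124250   0.063000   0.511875   0.080125]
  [ 0.070875   0.285250   0.105000   0.749125]
det(I−A) = Σ_j (I−A)_1j·C_1j = (0.90)(0.554750) + (-0.05)(0.141750) + (-0.20)(0.124250) + (-0.35)(0.070875) = 0.44253125
(I − A)⁻¹ = adj(I−A) / det(I−A) ≈
  [   1.2536     0.3539     0.3757     0.7279]
  [   0.3203     1.2892     0.4745     0.5285]
  [   0.2808     0.1424     1.1567     0.1811]
  [   0.1602     0.6446     0.2373     1.6928]
Δx = (I − A)⁻¹ Δd with Δd having +80 in the Metals component and 0 elsewhere.
So Δx_G = L_GM · (+80), where L_GM = adj(I−A)_GM / det(I−A) = 0.105000 / 0.44253125.
Δx_G = 0.105000 × (+80) / 0.44253125 = 8.40 / 0.44253125 ≈ 18.982.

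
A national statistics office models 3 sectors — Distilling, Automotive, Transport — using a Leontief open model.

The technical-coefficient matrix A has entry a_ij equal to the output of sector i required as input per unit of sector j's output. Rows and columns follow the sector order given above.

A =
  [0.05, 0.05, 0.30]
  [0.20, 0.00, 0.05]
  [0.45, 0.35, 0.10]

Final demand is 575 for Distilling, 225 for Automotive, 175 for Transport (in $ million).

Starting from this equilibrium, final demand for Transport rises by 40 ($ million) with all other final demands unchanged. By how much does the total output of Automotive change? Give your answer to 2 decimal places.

Δx_A = 6.40

I − A =
  [   0.95    -0.05    -0.30]
  [  -0.20     1.00    -0.05]
  [  -0.45    -0.35     0.90]
Cofactors of I−A, C_ij = (−1)^(i+j)·(minor ij) (rows/columns in the sector order above):
  C_11 = (1.00)(0.90) − (-0.05)(-0.35) = 0.8825
  C_12 = −[(-0.20)(0.90) − (-0.05)(-0.45)] = 0.2025
  C_13 = (-0.20)(-0.35) − (1.00)(-0.45) = 0.5200
  C_21 = −[(-0.05)(0.90) − (-0.30)(-0.35)] = 0.1500
  C_22 = (0.95)(0.90) − (-0.30)(-0.45) = 0.7200
  C_23 = −[(0.95)(-0.35) − (-0.05)(-0.45)] = 0.3550
  C_31 = (-0.05)(-0.05) − (-0.30)(1.00) = 0.3025
  C_32 = −[(0.95)(-0.05) − (-0.30)(-0.20)] = 0.1075
  C_33 = (0.95)(1.00) − (-0.05)(-0.20) = 0.9400
det(I−A) = Σ_j (I−A)_1j·C_1j = (0.95)(0.8825) + (-0.05)(0.2025) + (-0.30)(0.5200) = 0.67225
adj(I−A) = Cᵀ =
  [ 0.8825   0.1500   0.3025]
  [ 0.2025   0.7200   0.1075]
  [ 0.5200   0.3550   0.9400]
(I − A)⁻¹ = adj(I−A) / det(I−A) ≈
  [   1.3128     0.2231     0.4500]
  [   0.3012     1.0710     0.1599]
  [   0.7735     0.5281     1.3983]
Δx = (I − A)⁻¹ Δd with Δd having +40 in the Transport component and 0 elsewhere.
So Δx_A = L_AT · (+40), where L_AT = adj(I−A)_AT / det(I−A) = 0.1075 / 0.67225.
Δx_A = 0.1075 × (+40) / 0.67225 = 4.30 / 0.67225 ≈ 6.40.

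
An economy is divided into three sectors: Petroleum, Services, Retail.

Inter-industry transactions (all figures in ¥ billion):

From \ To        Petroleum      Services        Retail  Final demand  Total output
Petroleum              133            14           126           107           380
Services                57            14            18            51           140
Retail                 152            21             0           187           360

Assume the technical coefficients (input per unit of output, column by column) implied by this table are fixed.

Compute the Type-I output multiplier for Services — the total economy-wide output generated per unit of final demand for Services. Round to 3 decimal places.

m_2 = 1.864

Technical coefficients a_ij = z_ij / X_j:
  a_11 = 133/380 = 0.35, a_21 = 57/380 = 0.15, a_31 = 152/380 = 0.40
  a_12 = 14/140 = 0.10, a_22 = 14/140 = 0.10, a_32 = 21/140 = 0.15
  a_13 = 126/360 = 0.35, a_23 = 18/360 = 0.05, a_33 = 0/360 = 0.00
I − A =
  [   0.65    -0.10    -0.35]
  [  -0.15     0.90    -0.05]
  [  -0.40    -0.15     1.00]
Cofactors of I−A, C_ij = (−1)^(i+j)·(minor ij) (rows/columns in the sector order above):
  C_11 = (0.90)(1.00) − (-0.05)(-0.15) = 0.8925
  C_12 = −[(-0.15)(1.00) − (-0.05)(-0.40)] = 0.1700
  C_13 = (-0.15)(-0.15) − (0.90)(-0.40) = 0.3825
  C_21 = −[(-0.10)(1.00) − (-0.35)(-0.15)] = 0.1525
  C_22 = (0.65)(1.00) − (-0.35)(-0.40) = 0.5100
  C_23 = −[(0.65)(-0.15) − (-0.10)(-0.40)] = 0.1375
  C_31 = (-0.10)(-0.05) − (-0.35)(0.90) = 0.3200
  C_32 = −[(0.65)(-0.05) − (-0.35)(-0.15)] = 0.0850
  C_33 = (0.65)(0.90) − (-0.10)(-0.15) = 0.5700
det(I−A) = Σ_j (I−A)_1j·C_1j = (0.65)(0.8925) + (-0.10)(0.1700) + (-0.35)(0.3825) = 0.42925
adj(I−A) = Cᵀ =
  [ 0.8925   0.1525   0.3200]
  [ 0.1700   0.5100   0.0850]
  [ 0.3825   0.1375   0.5700]
(I − A)⁻¹ = adj(I−A) / det(I−A) ≈
  [   2.0792     0.3553     0.7455]
  [   0.3960     1.1881     0.1980]
  [   0.8911     0.3203     1.3279]
The output multiplier for sector j is the column-j sum of the Leontief inverse (I − A)⁻¹ = adj(I−A) / det(I−A).
Column 2 of adj(I−A): (0.1525, 0.5100, 0.1375); det(I−A) = 0.42925.
m_2 = (0.1525 + 0.5100 + 0.1375) / 0.42925 = 0.80 / 0.42925 ≈ 1.864.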